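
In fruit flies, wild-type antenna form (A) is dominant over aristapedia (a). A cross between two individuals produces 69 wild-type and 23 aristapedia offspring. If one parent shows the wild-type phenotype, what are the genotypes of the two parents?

Observed offspring: 69 wild-type, 23 aristapedia
The observed ratio simplifies to 3:1. Aristapedia (aa) offspring appear, so each parent must contribute one a allele. The parent stated to show wild-type carries A, so it is Aa. The other parent is then either Aa or aa: Aa × aa would give a 1:1 split, whereas Aa × Aa gives 3:1 — matching the data. So both parents are heterozygous (Aa × Aa).
Parent genotypes: Aa × Aa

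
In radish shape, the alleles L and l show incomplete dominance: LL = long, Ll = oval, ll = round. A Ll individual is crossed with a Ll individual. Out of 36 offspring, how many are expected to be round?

Punnett square for Ll × Ll:
Offspring genotypes: 1 LL, 2 Ll, 1 ll
Phenotype counts: 1 long, 2 oval, 1 round
round: 1 out of 4 → fraction 1/4
Expected count = 1/4 × 36 = 9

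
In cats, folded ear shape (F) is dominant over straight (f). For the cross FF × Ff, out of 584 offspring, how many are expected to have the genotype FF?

Punnett square for FF × Ff:
Offspring genotypes: 2 FF, 2 Ff
Total offspring: 4
Count with target: 2
Probability: 2/4 = 1/2
Expected count = 1/2 × 584 = 292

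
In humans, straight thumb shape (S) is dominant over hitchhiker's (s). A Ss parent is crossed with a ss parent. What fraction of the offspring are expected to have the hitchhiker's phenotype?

Punnett square for Ss × ss:
Offspring genotypes: 2 Ss, 2 ss
Total offspring: 4
Count with target: 2
Probability: 2/4 = 1/2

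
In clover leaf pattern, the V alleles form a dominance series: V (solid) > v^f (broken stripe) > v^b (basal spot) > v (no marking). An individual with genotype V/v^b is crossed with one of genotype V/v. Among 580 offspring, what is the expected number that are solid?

Cross: V/v^b × V/v
Allele dominance: V > v^f > v^b > v
Offspring genotypes: 1 V/V, 1 V/v, 1 V/v^b, 1 v^b/v
Phenotype counts: 3 solid, 1 basal spot
solid: 3 out of 4 → fraction 3/4
Expected count = 3/4 × 580 = 435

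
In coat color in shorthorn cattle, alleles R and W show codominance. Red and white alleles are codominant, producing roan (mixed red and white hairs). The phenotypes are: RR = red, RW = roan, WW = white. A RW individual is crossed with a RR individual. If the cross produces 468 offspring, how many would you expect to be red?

Punnett square for RW × RR:
Offspring genotypes: 2 RR, 2 RW
Phenotype counts: 2 red, 2 roan
red: 2 out of 4 → fraction 1/2
Expected count = 1/2 × 468 = 234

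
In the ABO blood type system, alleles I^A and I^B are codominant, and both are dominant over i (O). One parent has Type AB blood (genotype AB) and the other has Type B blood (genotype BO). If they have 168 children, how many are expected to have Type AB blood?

Cross: AB × BO
Possible offspring genotypes: 1 AB, 1 AO, 1 BB, 1 BO
Blood type counts: 1 Type AB, 1 Type A, 2 Type B
Probability of Type AB: 1/4
Expected count = 1/4 × 168 = 42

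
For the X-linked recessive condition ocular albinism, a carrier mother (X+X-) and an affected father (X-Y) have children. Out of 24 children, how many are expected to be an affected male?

Cross: X+X- × X-Y
Offspring: 1 X+X-, 1 X+Y, 1 X-X-, 1 X-Y
Probability of an affected male: 1/4
Expected count = 1/4 × 24 = 6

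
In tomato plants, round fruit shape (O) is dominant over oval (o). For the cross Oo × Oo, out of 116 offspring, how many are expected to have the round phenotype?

Punnett square for Oo × Oo:
Offspring genotypes: 1 OO, 2 Oo, 1 oo
Total offspring: 4
Count with target: 3
Probability: 3/4
Expected count = 3/4 × 116 = 87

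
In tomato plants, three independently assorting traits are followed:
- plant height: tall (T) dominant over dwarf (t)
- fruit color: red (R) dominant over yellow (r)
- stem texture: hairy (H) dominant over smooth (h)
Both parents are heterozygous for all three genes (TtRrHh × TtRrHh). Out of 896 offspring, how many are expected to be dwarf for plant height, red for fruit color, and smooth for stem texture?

Trihybrid cross: TtRrHh × TtRrHh
Each trait segregates independently with a 3:1 phenotypic ratio, so each gene contributes 3/4 (dominant) or 1/4 (recessive).
Target: dwarf (plant height), red (fruit color), smooth (stem texture)
Probability = product of independent per-trait probabilities
= 1/4 × 3/4 × 1/4 = 3/64
Expected count = 3/64 × 896 = 42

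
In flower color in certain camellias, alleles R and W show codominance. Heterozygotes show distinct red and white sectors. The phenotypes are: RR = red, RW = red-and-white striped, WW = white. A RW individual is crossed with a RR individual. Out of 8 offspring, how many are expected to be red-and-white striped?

Punnett square for RW × RR:
Offspring genotypes: 2 RR, 2 RW
Phenotype counts: 2 red, 2 red-and-white striped
red-and-white striped: 2 out of 4 → fraction 1/2
Expected count = 1/2 × 8 = 4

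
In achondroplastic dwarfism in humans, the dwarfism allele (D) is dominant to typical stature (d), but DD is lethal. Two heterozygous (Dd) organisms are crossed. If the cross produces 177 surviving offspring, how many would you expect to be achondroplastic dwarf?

Cross: Dd × Dd
Punnett square offspring (before lethality): 1 DD, 2 Dd, 1 dd
The DD genotype is lethal (embryos die); surviving offspring: 2 Dd, 1 dd
achondroplastic dwarf: 2 out of 3 → fraction 2/3
Expected count = 2/3 × 177 = 118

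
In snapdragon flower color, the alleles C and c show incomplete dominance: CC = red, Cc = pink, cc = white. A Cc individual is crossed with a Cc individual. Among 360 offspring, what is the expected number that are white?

Punnett square for Cc × Cc:
Offspring genotypes: 1 CC, 2 Cc, 1 cc
Phenotype counts: 1 red, 2 pink, 1 white
white: 1 out of 4 → fraction 1/4
Expected count = 1/4 × 360 = 90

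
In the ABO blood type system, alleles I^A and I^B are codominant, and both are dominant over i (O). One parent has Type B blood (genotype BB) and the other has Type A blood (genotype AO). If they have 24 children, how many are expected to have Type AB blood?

Cross: BB × AO
Possible offspring genotypes: 2 AB, 2 BO
Blood type counts: 2 Type AB, 2 Type B
Probability of Type AB: 2/4 = 1/2
Expected count = 1/2 × 24 = 12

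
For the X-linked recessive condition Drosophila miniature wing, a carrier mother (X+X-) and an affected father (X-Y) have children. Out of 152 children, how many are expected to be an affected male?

Cross: X+X- × X-Y
Offspring: 1 X+X-, 1 X+Y, 1 X-X-, 1 X-Y
Probability of an affected male: 1/4
Expected count = 1/4 × 152 = 38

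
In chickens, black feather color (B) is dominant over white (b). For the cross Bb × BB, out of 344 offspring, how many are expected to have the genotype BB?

Punnett square for Bb × BB:
Offspring genotypes: 2 BB, 2 Bb
Total offspring: 4
Count with target: 2
Probability: 2/4 = 1/2
Expected count = 1/2 × 344 = 172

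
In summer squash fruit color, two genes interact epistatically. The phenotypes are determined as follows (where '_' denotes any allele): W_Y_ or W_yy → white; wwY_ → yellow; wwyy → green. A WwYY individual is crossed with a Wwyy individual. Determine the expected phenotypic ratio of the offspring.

Cross: WwYY × Wwyy — consider each gene separately:
W gene: Ww × Ww → 1 WW, 2 Ww, 1 ww → 3 W_ : 1 ww (out of 4)
Y gene: YY × yy → 4 Yy → 4 Y_ (out of 4)
Genotype classes (out of 4 × 4 = 16): W_Y_ = 3×4 = 12; wwY_ = 1×4 = 4
Apply the phenotype rules: W_Y_ (12) → white; wwY_ (4) → yellow
Phenotype counts (out of 16): 12 white, 4 yellow
Ratio: 3 white : 1 yellow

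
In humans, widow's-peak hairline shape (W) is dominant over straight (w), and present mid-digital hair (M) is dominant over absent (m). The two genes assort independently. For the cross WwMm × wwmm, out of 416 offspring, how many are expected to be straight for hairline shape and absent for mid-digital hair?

Dihybrid cross WwMm × wwmm — consider each gene separately:
hairline shape: Ww × ww → 2 Ww, 2 ww → 2 W_ : 2 ww (out of 4)
mid-digital hair: Mm × mm → 2 Mm, 2 mm → 2 M_ : 2 mm (out of 4)
Looking for: straight (ww) and absent (mm)
P(straight) = 2/4, P(absent) = 2/4
P(both) = 2/4 × 2/4 = 4/16 = 1/4
Expected count = 1/4 × 416 = 104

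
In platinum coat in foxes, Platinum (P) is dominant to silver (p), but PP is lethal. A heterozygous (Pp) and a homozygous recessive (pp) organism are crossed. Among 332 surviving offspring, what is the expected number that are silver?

Cross: Pp × pp
Punnett square offspring (before lethality): 2 Pp, 2 pp
No PP offspring are produced in this cross.
silver: 2 out of 4 → fraction 1/2
Expected count = 1/2 × 332 = 166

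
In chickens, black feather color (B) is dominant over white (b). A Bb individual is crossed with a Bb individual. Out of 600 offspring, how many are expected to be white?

Punnett square for Bb × Bb:
Offspring genotypes: 1 BB, 2 Bb, 1 bb
black: 3, white: 1
white: 1 out of 4 → fraction 1/4
Expected count = 1/4 × 600 = 150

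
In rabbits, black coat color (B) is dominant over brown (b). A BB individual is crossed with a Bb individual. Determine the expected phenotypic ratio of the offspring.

Punnett square for BB × Bb:
Offspring genotypes: 2 BB, 2 Bb
black: 4, brown: 0
Ratio: all black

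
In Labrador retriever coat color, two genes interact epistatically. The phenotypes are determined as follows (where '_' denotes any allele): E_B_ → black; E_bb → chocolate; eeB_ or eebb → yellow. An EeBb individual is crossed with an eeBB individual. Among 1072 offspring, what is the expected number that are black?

Cross: EeBb × eeBB — consider each gene separately:
E gene: Ee × ee → 2 Ee, 2 ee → 2 E_ : 2 ee (out of 4)
B gene: Bb × BB → 2 BB, 2 Bb → 4 B_ (out of 4)
Genotype classes (out of 4 × 4 = 16): E_B_ = 2×4 = 8; eeB_ = 2×4 = 8
Apply the phenotype rules: E_B_ (8) → black; eeB_ (8) → yellow
Phenotype counts (out of 16): 8 black, 8 yellow
black: 8 out of 16 → fraction 1/2
Expected count = 1/2 × 1072 = 536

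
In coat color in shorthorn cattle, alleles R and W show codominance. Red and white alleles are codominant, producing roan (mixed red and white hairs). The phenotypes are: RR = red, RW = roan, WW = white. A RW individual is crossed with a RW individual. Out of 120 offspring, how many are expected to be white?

Punnett square for RW × RW:
Offspring genotypes: 1 RR, 2 RW, 1 WW
Phenotype counts: 1 red, 2 roan, 1 white
white: 1 out of 4 → fraction 1/4
Expected count = 1/4 × 120 = 30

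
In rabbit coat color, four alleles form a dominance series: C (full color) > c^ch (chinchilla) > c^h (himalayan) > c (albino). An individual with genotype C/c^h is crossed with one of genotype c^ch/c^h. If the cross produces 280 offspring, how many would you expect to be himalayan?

Cross: C/c^h × c^ch/c^h
Allele dominance: C > c^ch > c^h > c
Offspring genotypes: 1 C/c^ch, 1 C/c^h, 1 c^ch/c^h, 1 c^h/c^h
Phenotype counts: 2 full color, 1 chinchilla, 1 himalayan
himalayan: 1 out of 4 → fraction 1/4
Expected count = 1/4 × 280 = 70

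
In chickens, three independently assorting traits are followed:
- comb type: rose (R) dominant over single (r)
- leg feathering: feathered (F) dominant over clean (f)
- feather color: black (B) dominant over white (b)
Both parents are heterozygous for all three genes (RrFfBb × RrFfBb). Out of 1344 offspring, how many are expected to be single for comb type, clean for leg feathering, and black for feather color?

Trihybrid cross: RrFfBb × RrFfBb
Each trait segregates independently with a 3:1 phenotypic ratio, so each gene contributes 3/4 (dominant) or 1/4 (recessive).
Target: single (comb type), clean (leg feathering), black (feather color)
Probability = product of independent per-trait probabilities
= 1/4 × 1/4 × 3/4 = 3/64
Expected count = 3/64 × 1344 = 63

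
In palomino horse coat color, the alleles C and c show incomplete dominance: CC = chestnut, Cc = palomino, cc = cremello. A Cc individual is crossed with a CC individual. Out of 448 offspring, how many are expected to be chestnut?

Punnett square for Cc × CC:
Offspring genotypes: 2 CC, 2 Cc
Phenotype counts: 2 chestnut, 2 palomino
chestnut: 2 out of 4 → fraction 1/2
Expected count = 1/2 × 448 = 224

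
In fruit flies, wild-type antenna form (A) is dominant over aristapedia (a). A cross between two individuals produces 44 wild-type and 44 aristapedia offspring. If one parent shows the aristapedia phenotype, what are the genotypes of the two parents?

Observed offspring: 44 wild-type, 44 aristapedia
The observed ratio simplifies to 1:1. One parent shows aristapedia, so its genotype must be aa. A 1:1 offspring split requires the other parent to be heterozygous (Aa).
Parent genotypes: aa × Aa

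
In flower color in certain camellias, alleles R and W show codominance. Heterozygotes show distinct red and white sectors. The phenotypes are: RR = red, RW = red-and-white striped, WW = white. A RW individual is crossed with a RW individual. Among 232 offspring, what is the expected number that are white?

Punnett square for RW × RW:
Offspring genotypes: 1 RR, 2 RW, 1 WW
Phenotype counts: 1 red, 2 red-and-white striped, 1 white
white: 1 out of 4 → fraction 1/4
Expected count = 1/4 × 232 = 58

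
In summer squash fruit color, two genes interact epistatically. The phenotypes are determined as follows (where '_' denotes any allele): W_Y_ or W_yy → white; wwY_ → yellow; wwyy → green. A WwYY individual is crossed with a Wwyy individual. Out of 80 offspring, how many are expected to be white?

Cross: WwYY × Wwyy — consider each gene separately:
W gene: Ww × Ww → 1 WW, 2 Ww, 1 ww → 3 W_ : 1 ww (out of 4)
Y gene: YY × yy → 4 Yy → 4 Y_ (out of 4)
Genotype classes (out of 4 × 4 = 16): W_Y_ = 3×4 = 12; wwY_ = 1×4 = 4
Apply the phenotype rules: W_Y_ (12) → white; wwY_ (4) → yellow
Phenotype counts (out of 16): 12 white, 4 yellow
white: 12 out of 16 → fraction 3/4
Expected count = 3/4 × 80 = 60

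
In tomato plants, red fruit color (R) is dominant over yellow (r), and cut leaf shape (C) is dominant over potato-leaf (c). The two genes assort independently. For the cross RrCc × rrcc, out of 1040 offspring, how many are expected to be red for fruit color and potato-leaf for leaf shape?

Dihybrid cross RrCc × rrcc — consider each gene separately:
fruit color: Rr × rr → 2 Rr, 2 rr → 2 R_ : 2 rr (out of 4)
leaf shape: Cc × cc → 2 Cc, 2 cc → 2 C_ : 2 cc (out of 4)
Looking for: red (R_) and potato-leaf (cc)
P(red) = 2/4, P(potato-leaf) = 2/4
P(both) = 2/4 × 2/4 = 4/16 = 1/4
Expected count = 1/4 × 1040 = 260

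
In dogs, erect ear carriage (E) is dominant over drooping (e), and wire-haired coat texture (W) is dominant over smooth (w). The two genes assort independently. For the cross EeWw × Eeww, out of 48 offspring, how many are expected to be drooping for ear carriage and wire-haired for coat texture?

Dihybrid cross EeWw × Eeww — consider each gene separately:
ear carriage: Ee × Ee → 1 EE, 2 Ee, 1 ee → 3 E_ : 1 ee (out of 4)
coat texture: Ww × ww → 2 Ww, 2 ww → 2 W_ : 2 ww (out of 4)
Looking for: drooping (ee) and wire-haired (W_)
P(drooping) = 1/4, P(wire-haired) = 2/4
P(both) = 1/4 × 2/4 = 2/16 = 1/8
Expected count = 1/8 × 48 = 6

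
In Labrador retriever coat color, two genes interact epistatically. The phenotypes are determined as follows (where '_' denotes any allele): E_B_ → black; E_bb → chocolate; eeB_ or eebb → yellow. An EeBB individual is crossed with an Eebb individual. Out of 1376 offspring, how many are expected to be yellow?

Cross: EeBB × Eebb — consider each gene separately:
E gene: Ee × Ee → 1 EE, 2 Ee, 1 ee → 3 E_ : 1 ee (out of 4)
B gene: BB × bb → 4 Bb → 4 B_ (out of 4)
Genotype classes (out of 4 × 4 = 16): E_B_ = 3×4 = 12; eeB_ = 1×4 = 4
Apply the phenotype rules: E_B_ (12) → black; eeB_ (4) → yellow
Phenotype counts (out of 16): 12 black, 4 yellow
yellow: 4 out of 16 → fraction 1/4
Expected count = 1/4 × 1376 = 344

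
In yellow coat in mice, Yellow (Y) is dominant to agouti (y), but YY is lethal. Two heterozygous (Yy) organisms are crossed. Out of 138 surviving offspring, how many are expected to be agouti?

Cross: Yy × Yy
Punnett square offspring (before lethality): 1 YY, 2 Yy, 1 yy
The YY genotype is lethal (embryos die); surviving offspring: 2 Yy, 1 yy
agouti: 1 out of 3 → fraction 1/3
Expected count = 1/3 × 138 = 46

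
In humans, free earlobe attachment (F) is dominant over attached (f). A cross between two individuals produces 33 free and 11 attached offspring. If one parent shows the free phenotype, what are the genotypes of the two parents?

Observed offspring: 33 free, 11 attached
The observed ratio simplifies to 3:1. Attached (ff) offspring appear, so each parent must contribute one f allele. The parent stated to show free carries F, so it is Ff. The other parent is then either Ff or ff: Ff × ff would give a 1:1 split, whereas Ff × Ff gives 3:1 — matching the data. So both parents are heterozygous (Ff × Ff).
Parent genotypes: Ff × Ff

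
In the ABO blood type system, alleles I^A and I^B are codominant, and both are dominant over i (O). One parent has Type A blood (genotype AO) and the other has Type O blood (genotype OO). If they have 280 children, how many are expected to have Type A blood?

Cross: AO × OO
Possible offspring genotypes: 2 AO, 2 OO
Blood type counts: 2 Type A, 2 Type O
Probability of Type A: 2/4 = 1/2
Expected count = 1/2 × 280 = 140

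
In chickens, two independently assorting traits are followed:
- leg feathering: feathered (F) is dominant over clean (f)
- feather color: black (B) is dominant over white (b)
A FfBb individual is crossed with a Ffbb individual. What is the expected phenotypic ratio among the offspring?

Dihybrid cross FfBb × Ffbb — consider each gene separately:
leg feathering: Ff × Ff → 1 FF, 2 Ff, 1 ff → 3 F_ : 1 ff (out of 4)
feather color: Bb × bb → 2 Bb, 2 bb → 2 B_ : 2 bb (out of 4)
Combine (counts out of 4 × 4 = 16): feathered/black (F_B_) = 3×2 = 6; feathered/white (F_bb) = 3×2 = 6; clean/black (ffB_) = 1×2 = 2; clean/white (ffbb) = 1×2 = 2
Phenotype counts (out of 16): 6 feathered/black, 6 feathered/white, 2 clean/black, 2 clean/white
Ratio: 3 feathered/black : 3 feathered/white : 1 clean/black : 1 clean/white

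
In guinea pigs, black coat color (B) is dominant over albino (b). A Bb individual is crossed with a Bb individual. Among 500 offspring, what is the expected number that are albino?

Punnett square for Bb × Bb:
Offspring genotypes: 1 BB, 2 Bb, 1 bb
black: 3, albino: 1
albino: 1 out of 4 → fraction 1/4
Expected count = 1/4 × 500 = 125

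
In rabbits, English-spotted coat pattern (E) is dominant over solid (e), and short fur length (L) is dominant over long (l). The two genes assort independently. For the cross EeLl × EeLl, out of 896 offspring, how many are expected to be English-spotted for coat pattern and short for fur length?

Dihybrid cross EeLl × EeLl — consider each gene separately:
coat pattern: Ee × Ee → 1 EE, 2 Ee, 1 ee → 3 E_ : 1 ee (out of 4)
fur length: Ll × Ll → 1 LL, 2 Ll, 1 ll → 3 L_ : 1 ll (out of 4)
Looking for: English-spotted (E_) and short (L_)
P(English-spotted) = 3/4, P(short) = 3/4
P(both) = 3/4 × 3/4 = 9/16
Expected count = 9/16 × 896 = 504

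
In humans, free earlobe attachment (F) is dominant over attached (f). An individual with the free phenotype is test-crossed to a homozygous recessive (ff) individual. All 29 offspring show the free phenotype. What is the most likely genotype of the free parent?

Test cross: ? × ff
All offspring are free.
If the unknown parent were heterozygous (Ff), about half of 29 offspring would be attached; none are. The unknown parent is most likely homozygous dominant (FF).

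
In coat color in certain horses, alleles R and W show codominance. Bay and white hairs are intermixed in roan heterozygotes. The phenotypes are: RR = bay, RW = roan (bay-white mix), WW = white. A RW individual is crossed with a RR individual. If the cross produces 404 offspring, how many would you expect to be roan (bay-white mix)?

Punnett square for RW × RR:
Offspring genotypes: 2 RR, 2 RW
Phenotype counts: 2 bay, 2 roan (bay-white mix)
roan (bay-white mix): 2 out of 4 → fraction 1/2
Expected count = 1/2 × 404 = 202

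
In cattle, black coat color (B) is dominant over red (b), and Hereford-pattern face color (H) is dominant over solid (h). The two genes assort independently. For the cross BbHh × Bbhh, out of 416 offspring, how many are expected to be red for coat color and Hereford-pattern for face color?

Dihybrid cross BbHh × Bbhh — consider each gene separately:
coat color: Bb × Bb → 1 BB, 2 Bb, 1 bb → 3 B_ : 1 bb (out of 4)
face color: Hh × hh → 2 Hh, 2 hh → 2 H_ : 2 hh (out of 4)
Looking for: red (bb) and Hereford-pattern (H_)
P(red) = 1/4, P(Hereford-pattern) = 2/4
P(both) = 1/4 × 2/4 = 2/16 = 1/8
Expected count = 1/8 × 416 = 52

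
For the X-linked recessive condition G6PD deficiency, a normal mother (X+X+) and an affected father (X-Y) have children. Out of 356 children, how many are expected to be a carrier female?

Cross: X+X+ × X-Y
Offspring: 2 X+X-, 2 X+Y
Probability of a carrier female: 2/4 = 1/2
Expected count = 1/2 × 356 = 178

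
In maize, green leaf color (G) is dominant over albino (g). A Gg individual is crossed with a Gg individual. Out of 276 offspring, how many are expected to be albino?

Punnett square for Gg × Gg:
Offspring genotypes: 1 GG, 2 Gg, 1 gg
green: 3, albino: 1
albino: 1 out of 4 → fraction 1/4
Expected count = 1/4 × 276 = 69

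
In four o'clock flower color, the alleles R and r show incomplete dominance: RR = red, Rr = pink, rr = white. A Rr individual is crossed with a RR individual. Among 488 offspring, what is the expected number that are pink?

Punnett square for Rr × RR:
Offspring genotypes: 2 RR, 2 Rr
Phenotype counts: 2 red, 2 pink
pink: 2 out of 4 → fraction 1/2
Expected count = 1/2 × 488 = 244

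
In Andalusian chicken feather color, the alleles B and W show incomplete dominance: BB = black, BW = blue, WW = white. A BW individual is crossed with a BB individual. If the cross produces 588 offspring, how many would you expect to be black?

Punnett square for BW × BB:
Offspring genotypes: 2 BB, 2 BW
Phenotype counts: 2 black, 2 blue
black: 2 out of 4 → fraction 1/2
Expected count = 1/2 × 588 = 294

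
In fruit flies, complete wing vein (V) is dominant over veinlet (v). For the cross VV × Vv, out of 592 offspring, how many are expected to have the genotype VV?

Punnett square for VV × Vv:
Offspring genotypes: 2 VV, 2 Vv
Total offspring: 4
Count with target: 2
Probability: 2/4 = 1/2
Expected count = 1/2 × 592 = 296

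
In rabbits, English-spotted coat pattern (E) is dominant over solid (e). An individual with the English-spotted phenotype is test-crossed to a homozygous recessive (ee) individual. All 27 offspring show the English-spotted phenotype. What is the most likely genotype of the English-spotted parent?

Test cross: ? × ee
All offspring are English-spotted.
If the unknown parent were heterozygous (Ee), about half of 27 offspring would be solid; none are. The unknown parent is most likely homozygous dominant (EE).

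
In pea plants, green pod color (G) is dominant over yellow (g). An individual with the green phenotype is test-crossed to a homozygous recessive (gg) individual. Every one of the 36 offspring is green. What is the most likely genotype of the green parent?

Test cross: ? × gg
All offspring are green.
If the unknown parent were heterozygous (Gg), about half of 36 offspring would be yellow; none are. The unknown parent is most likely homozygous dominant (GG).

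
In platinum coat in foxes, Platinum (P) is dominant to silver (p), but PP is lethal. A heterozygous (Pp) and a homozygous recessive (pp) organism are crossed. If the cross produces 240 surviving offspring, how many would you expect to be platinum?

Cross: Pp × pp
Punnett square offspring (before lethality): 2 Pp, 2 pp
No PP offspring are produced in this cross.
platinum: 2 out of 4 → fraction 1/2
Expected count = 1/2 × 240 = 120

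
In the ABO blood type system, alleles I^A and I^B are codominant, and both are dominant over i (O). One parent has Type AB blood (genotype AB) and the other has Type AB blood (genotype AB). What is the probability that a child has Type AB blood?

Cross: AB × AB
Possible offspring genotypes: 1 AA, 2 AB, 1 BB
Blood type counts: 1 Type A, 2 Type AB, 1 Type B
Probability of Type AB: 2/4 = 1/2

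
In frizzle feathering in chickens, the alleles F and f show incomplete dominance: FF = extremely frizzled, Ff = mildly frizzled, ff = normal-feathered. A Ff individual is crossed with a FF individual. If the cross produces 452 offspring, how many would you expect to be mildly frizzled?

Punnett square for Ff × FF:
Offspring genotypes: 2 FF, 2 Ff
Phenotype counts: 2 extremely frizzled, 2 mildly frizzled
mildly frizzled: 2 out of 4 → fraction 1/2
Expected count = 1/2 × 452 = 226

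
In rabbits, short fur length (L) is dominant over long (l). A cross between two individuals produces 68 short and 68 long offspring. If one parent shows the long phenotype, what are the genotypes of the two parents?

Observed offspring: 68 short, 68 long
The observed ratio simplifies to 1:1. One parent shows long, so its genotype must be ll. A 1:1 offspring split requires the other parent to be heterozygous (Ll).
Parent genotypes: ll × Ll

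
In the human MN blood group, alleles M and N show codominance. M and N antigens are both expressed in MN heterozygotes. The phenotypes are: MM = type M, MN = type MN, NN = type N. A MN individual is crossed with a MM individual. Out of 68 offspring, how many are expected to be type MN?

Punnett square for MN × MM:
Offspring genotypes: 2 MM, 2 MN
Phenotype counts: 2 type M, 2 type MN
type MN: 2 out of 4 → fraction 1/2
Expected count = 1/2 × 68 = 34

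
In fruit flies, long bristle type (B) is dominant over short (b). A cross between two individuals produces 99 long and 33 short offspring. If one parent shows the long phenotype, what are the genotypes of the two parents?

Observed offspring: 99 long, 33 short
The observed ratio simplifies to 3:1. Short (bb) offspring appear, so each parent must contribute one b allele. The parent stated to show long carries B, so it is Bb. The other parent is then either Bb or bb: Bb × bb would give a 1:1 split, whereas Bb × Bb gives 3:1 — matching the data. So both parents are heterozygous (Bb × Bb).
Parent genotypes: Bb × Bb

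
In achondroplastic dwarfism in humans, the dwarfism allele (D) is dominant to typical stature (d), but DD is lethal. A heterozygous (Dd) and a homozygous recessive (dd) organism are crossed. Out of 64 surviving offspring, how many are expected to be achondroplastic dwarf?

Cross: Dd × dd
Punnett square offspring (before lethality): 2 Dd, 2 dd
No DD offspring are produced in this cross.
achondroplastic dwarf: 2 out of 4 → fraction 1/2
Expected count = 1/2 × 64 = 32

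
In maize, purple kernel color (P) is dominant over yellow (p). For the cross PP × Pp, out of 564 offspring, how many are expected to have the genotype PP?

Punnett square for PP × Pp:
Offspring genotypes: 2 PP, 2 Pp
Total offspring: 4
Count with target: 2
Probability: 2/4 = 1/2
Expected count = 1/2 × 564 = 282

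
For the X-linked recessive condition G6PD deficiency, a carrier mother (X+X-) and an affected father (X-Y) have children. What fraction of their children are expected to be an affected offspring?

Cross: X+X- × X-Y
Offspring: 1 X+X-, 1 X+Y, 1 X-X-, 1 X-Y
Probability of an affected offspring: 2/4 = 1/2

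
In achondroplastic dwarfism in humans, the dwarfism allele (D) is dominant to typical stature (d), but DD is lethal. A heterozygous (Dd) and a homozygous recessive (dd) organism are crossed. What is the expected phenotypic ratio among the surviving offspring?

Cross: Dd × dd
Punnett square offspring (before lethality): 2 Dd, 2 dd
No DD offspring are produced in this cross.
Ratio: 1 achondroplastic dwarf : 1 typical stature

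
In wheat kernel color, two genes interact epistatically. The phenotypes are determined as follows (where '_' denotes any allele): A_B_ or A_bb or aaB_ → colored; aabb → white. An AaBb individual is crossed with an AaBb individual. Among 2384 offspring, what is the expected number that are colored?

Cross: AaBb × AaBb — consider each gene separately:
A gene: Aa × Aa → 1 AA, 2 Aa, 1 aa → 3 A_ : 1 aa (out of 4)
B gene: Bb × Bb → 1 BB, 2 Bb, 1 bb → 3 B_ : 1 bb (out of 4)
Genotype classes (out of 4 × 4 = 16): A_B_ = 3×3 = 9; A_bb = 3×1 = 3; aaB_ = 1×3 = 3; aabb = 1×1 = 1
Apply the phenotype rules: A_B_ (9) + A_bb (3) + aaB_ (3) → colored; aabb (1) → white
Phenotype counts (out of 16): 15 colored, 1 white
colored: 15 out of 16 → fraction 15/16
Expected count = 15/16 × 2384 = 2235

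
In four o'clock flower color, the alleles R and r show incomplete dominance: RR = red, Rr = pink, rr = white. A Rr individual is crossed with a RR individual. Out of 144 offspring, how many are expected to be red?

Punnett square for Rr × RR:
Offspring genotypes: 2 RR, 2 Rr
Phenotype counts: 2 red, 2 pink
red: 2 out of 4 → fraction 1/2
Expected count = 1/2 × 144 = 72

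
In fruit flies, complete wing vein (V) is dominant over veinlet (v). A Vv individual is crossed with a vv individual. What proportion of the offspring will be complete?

Punnett square for Vv × vv:
Offspring genotypes: 2 Vv, 2 vv
complete: 2, veinlet: 2
complete: 2 out of 4
Probability: 2/4 = 1/2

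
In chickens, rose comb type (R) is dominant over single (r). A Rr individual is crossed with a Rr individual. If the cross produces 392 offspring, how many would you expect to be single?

Punnett square for Rr × Rr:
Offspring genotypes: 1 RR, 2 Rr, 1 rr
rose: 3, single: 1
single: 1 out of 4 → fraction 1/4
Expected count = 1/4 × 392 = 98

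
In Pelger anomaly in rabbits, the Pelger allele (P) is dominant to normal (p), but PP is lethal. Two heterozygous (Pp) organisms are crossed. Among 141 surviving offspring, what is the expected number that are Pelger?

Cross: Pp × Pp
Punnett square offspring (before lethality): 1 PP, 2 Pp, 1 pp
The PP genotype is lethal (embryos die); surviving offspring: 2 Pp, 1 pp
Pelger: 2 out of 3 → fraction 2/3
Expected count = 2/3 × 141 = 94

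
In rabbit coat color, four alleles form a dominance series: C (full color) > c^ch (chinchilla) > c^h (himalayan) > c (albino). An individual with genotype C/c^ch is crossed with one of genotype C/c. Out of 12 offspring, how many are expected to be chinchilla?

Cross: C/c^ch × C/c
Allele dominance: C > c^ch > c^h > c
Offspring genotypes: 1 C/C, 1 C/c, 1 C/c^ch, 1 c^ch/c
Phenotype counts: 3 full color, 1 chinchilla
chinchilla: 1 out of 4 → fraction 1/4
Expected count = 1/4 × 12 = 3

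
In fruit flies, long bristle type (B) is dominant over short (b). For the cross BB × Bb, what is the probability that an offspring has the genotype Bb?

Punnett square for BB × Bb:
Offspring genotypes: 2 BB, 2 Bb
Total offspring: 4
Count with target: 2
Probability: 2/4 = 1/2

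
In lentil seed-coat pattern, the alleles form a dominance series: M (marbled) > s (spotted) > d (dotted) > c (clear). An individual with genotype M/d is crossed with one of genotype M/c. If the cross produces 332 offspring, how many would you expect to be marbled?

Cross: M/d × M/c
Allele dominance: M > s > d > c
Offspring genotypes: 1 M/M, 1 M/c, 1 M/d, 1 d/c
Phenotype counts: 3 marbled, 1 dotted
marbled: 3 out of 4 → fraction 3/4
Expected count = 3/4 × 332 = 249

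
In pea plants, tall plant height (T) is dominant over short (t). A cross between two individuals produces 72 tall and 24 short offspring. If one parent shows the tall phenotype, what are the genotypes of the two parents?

Observed offspring: 72 tall, 24 short
The observed ratio simplifies to 3:1. Short (tt) offspring appear, so each parent must contribute one t allele. The parent stated to show tall carries T, so it is Tt. The other parent is then either Tt or tt: Tt × tt would give a 1:1 split, whereas Tt × Tt gives 3:1 — matching the data. So both parents are heterozygous (Tt × Tt).
Parent genotypes: Tt × Tt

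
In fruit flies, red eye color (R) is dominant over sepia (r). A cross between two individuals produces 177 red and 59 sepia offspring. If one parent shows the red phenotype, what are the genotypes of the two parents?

Observed offspring: 177 red, 59 sepia
The observed ratio simplifies to 3:1. Sepia (rr) offspring appear, so each parent must contribute one r allele. The parent stated to show red carries R, so it is Rr. The other parent is then either Rr or rr: Rr × rr would give a 1:1 split, whereas Rr × Rr gives 3:1 — matching the data. So both parents are heterozygous (Rr × Rr).
Parent genotypes: Rr × Rr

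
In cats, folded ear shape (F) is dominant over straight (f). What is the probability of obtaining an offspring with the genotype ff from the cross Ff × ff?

Punnett square for Ff × ff:
Offspring genotypes: 2 Ff, 2 ff
Total offspring: 4
Count with target: 2
Probability: 2/4 = 1/2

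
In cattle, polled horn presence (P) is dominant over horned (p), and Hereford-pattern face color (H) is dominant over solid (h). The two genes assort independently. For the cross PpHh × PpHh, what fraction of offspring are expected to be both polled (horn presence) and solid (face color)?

Dihybrid cross PpHh × PpHh — consider each gene separately:
horn presence: Pp × Pp → 1 PP, 2 Pp, 1 pp → 3 P_ : 1 pp (out of 4)
face color: Hh × Hh → 1 HH, 2 Hh, 1 hh → 3 H_ : 1 hh (out of 4)
Looking for: polled (P_) and solid (hh)
P(polled) = 3/4, P(solid) = 1/4
P(both) = 3/4 × 1/4 = 3/16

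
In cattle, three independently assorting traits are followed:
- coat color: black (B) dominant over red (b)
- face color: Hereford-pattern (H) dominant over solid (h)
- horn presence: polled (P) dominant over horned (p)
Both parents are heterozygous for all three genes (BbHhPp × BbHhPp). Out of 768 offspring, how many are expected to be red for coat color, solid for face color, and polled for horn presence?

Trihybrid cross: BbHhPp × BbHhPp
Each trait segregates independently with a 3:1 phenotypic ratio, so each gene contributes 3/4 (dominant) or 1/4 (recessive).
Target: red (coat color), solid (face color), polled (horn presence)
Probability = product of independent per-trait probabilities
= 1/4 × 1/4 × 3/4 = 3/64
Expected count = 3/64 × 768 = 36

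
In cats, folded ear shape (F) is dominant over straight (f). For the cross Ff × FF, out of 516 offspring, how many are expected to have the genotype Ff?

Punnett square for Ff × FF:
Offspring genotypes: 2 FF, 2 Ff
Total offspring: 4
Count with target: 2
Probability: 2/4 = 1/2
Expected count = 1/2 × 516 = 258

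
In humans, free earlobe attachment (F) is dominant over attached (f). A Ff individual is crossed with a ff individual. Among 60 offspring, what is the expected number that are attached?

Punnett square for Ff × ff:
Offspring genotypes: 2 Ff, 2 ff
free: 2, attached: 2
attached: 2 out of 4 → fraction 1/2
Expected count = 1/2 × 60 = 30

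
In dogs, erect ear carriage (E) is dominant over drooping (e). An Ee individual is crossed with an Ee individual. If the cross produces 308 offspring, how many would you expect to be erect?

Punnett square for Ee × Ee:
Offspring genotypes: 1 EE, 2 Ee, 1 ee
erect: 3, drooping: 1
erect: 3 out of 4 → fraction 3/4
Expected count = 3/4 × 308 = 231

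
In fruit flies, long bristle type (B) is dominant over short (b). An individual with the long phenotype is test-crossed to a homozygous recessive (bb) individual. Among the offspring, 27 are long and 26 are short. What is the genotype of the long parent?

Test cross: ? × bb
Offspring: 27 long, 26 short — approximately 1:1.
A 1:1 ratio in a test cross indicates the unknown parent is heterozygous (Bb).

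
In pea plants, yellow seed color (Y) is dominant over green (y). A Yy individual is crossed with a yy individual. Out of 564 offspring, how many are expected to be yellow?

Punnett square for Yy × yy:
Offspring genotypes: 2 Yy, 2 yy
yellow: 2, green: 2
yellow: 2 out of 4 → fraction 1/2
Expected count = 1/2 × 564 = 282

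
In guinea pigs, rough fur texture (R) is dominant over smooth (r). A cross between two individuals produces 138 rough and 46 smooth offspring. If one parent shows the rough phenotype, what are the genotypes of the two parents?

Observed offspring: 138 rough, 46 smooth
The observed ratio simplifies to 3:1. Smooth (rr) offspring appear, so each parent must contribute one r allele. The parent stated to show rough carries R, so it is Rr. The other parent is then either Rr or rr: Rr × rr would give a 1:1 split, whereas Rr × Rr gives 3:1 — matching the data. So both parents are heterozygous (Rr × Rr).
Parent genotypes: Rr × Rr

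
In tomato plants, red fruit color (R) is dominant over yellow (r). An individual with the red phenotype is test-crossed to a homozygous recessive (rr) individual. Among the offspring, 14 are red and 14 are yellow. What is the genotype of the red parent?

Test cross: ? × rr
Offspring: 14 red, 14 yellow — approximately 1:1.
A 1:1 ratio in a test cross indicates the unknown parent is heterozygous (Rr).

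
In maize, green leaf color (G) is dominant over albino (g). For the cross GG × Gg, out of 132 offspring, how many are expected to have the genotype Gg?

Punnett square for GG × Gg:
Offspring genotypes: 2 GG, 2 Gg
Total offspring: 4
Count with target: 2
Probability: 2/4 = 1/2
Expected count = 1/2 × 132 = 66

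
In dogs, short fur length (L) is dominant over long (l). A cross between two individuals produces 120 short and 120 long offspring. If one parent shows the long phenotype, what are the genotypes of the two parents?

Observed offspring: 120 short, 120 long
The observed ratio simplifies to 1:1. One parent shows long, so its genotype must be ll. A 1:1 offspring split requires the other parent to be heterozygous (Ll).
Parent genotypes: ll × Ll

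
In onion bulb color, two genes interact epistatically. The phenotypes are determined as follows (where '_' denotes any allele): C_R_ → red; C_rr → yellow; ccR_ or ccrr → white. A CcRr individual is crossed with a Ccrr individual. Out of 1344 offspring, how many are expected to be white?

Cross: CcRr × Ccrr — consider each gene separately:
C gene: Cc × Cc → 1 CC, 2 Cc, 1 cc → 3 C_ : 1 cc (out of 4)
R gene: Rr × rr → 2 Rr, 2 rr → 2 R_ : 2 rr (out of 4)
Genotype classes (out of 4 × 4 = 16): C_R_ = 3×2 = 6; C_rr = 3×2 = 6; ccR_ = 1×2 = 2; ccrr = 1×2 = 2
Apply the phenotype rules: C_R_ (6) → red; C_rr (6) → yellow; ccR_ (2) + ccrr (2) → white
Phenotype counts (out of 16): 6 red, 6 yellow, 4 white
white: 4 out of 16 → fraction 1/4
Expected count = 1/4 × 1344 = 336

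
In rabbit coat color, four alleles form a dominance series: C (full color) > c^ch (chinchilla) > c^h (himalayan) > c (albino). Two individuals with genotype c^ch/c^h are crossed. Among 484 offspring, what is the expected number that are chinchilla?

Cross: c^ch/c^h × c^ch/c^h
Allele dominance: C > c^ch > c^h > c
Offspring genotypes: 1 c^ch/c^ch, 2 c^ch/c^h, 1 c^h/c^h
Phenotype counts: 3 chinchilla, 1 himalayan
chinchilla: 3 out of 4 → fraction 3/4
Expected count = 3/4 × 484 = 363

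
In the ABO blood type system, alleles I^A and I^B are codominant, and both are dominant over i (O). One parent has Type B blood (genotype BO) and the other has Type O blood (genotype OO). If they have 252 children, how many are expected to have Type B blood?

Cross: BO × OO
Possible offspring genotypes: 2 BO, 2 OO
Blood type counts: 2 Type B, 2 Type O
Probability of Type B: 2/4 = 1/2
Expected count = 1/2 × 252 = 126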